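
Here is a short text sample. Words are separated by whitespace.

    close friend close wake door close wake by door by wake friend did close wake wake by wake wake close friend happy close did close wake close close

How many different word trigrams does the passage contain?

25

28 tokens → 26 trigram windows in total.
Repeated trigrams (each contributes count−1 duplicates):
  did close wake: 2
1 duplicate windows → 26 − 1 = 25 distinct.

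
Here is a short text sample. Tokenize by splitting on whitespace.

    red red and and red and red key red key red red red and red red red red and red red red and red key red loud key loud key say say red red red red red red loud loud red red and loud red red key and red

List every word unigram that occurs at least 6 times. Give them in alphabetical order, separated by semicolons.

Unigram counts meeting the condition (at least 6 times):
  and: 8
  key: 6
  red: 28

and; key; red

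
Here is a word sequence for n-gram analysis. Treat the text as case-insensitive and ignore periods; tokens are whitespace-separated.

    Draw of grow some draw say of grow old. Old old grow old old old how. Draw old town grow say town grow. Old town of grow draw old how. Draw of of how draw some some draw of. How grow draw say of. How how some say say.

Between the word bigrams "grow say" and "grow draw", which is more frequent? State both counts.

"grow say": 1 occurrence
"grow draw": 2 occurrences

"grow draw" (2 vs 1)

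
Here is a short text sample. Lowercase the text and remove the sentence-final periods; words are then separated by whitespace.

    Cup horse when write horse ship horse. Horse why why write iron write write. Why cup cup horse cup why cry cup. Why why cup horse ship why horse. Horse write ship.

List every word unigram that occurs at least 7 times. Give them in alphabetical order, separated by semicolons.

Unigram counts meeting the condition (at least 7 times):
  horse: 8
  why: 7

horse; why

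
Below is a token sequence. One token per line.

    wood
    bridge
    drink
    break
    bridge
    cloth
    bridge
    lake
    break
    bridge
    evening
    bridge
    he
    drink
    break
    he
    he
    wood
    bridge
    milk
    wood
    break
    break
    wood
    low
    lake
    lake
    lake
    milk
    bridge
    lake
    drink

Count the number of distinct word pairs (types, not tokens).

32 tokens → 31 bigram windows in total.
Repeated bigrams (each contributes count−1 duplicates):
  break bridge: 2
  bridge lake: 2
  drink break: 2
  lake lake: 2
  wood bridge: 2
5 duplicate windows → 31 − 5 = 26 distinct.

26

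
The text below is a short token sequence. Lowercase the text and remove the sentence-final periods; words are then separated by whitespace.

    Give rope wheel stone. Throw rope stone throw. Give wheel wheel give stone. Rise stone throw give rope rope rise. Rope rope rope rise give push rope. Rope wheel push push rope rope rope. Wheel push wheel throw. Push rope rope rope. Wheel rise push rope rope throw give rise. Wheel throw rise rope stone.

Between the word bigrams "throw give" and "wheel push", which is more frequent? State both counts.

"throw give" (3 vs 2)

"throw give": 3 occurrences
"wheel push": 2 occurrences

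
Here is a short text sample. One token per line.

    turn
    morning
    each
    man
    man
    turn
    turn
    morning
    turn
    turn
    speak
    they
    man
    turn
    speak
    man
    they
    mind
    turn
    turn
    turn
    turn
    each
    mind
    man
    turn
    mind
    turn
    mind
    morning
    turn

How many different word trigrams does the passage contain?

31 tokens → 29 trigram windows in total.
Repeated trigrams (each contributes count−1 duplicates):
  turn turn turn: 2
1 duplicate windows → 29 − 1 = 28 distinct.

28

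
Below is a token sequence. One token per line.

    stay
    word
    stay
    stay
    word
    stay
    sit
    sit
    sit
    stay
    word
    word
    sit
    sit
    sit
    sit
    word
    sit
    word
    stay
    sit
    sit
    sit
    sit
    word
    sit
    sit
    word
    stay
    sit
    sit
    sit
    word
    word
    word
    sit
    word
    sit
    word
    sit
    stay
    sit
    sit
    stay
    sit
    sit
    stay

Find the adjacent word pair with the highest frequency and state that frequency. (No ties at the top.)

Bigram frequencies (highest first):
  sit sit: 13
  sit word: 7
  word sit: 6
  stay sit: 5
  word stay: 4
  sit stay: 4
  … (3 more, each ≤ 3)

"sit sit", 13 times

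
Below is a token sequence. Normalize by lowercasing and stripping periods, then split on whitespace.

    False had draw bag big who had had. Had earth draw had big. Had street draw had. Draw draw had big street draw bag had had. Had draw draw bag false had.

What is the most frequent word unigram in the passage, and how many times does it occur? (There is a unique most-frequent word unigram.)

"had", 12 times

Unigram frequencies (highest first):
  had: 12
  draw: 8
  bag: 3
  big: 3
  false: 2
  street: 2
  … (2 more, each ≤ 1)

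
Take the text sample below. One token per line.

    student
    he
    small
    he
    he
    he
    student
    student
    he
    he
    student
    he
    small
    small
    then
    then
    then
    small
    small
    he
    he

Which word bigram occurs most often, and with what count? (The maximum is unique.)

"he he", 4 times

Bigram frequencies (highest first):
  he he: 4
  student he: 3
  he small: 2
  small he: 2
  he student: 2
  small small: 2
  … (4 more, each ≤ 2)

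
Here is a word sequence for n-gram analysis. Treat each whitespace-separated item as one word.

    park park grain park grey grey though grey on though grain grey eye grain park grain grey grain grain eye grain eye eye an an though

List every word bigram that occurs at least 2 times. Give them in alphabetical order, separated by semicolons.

eye grain; grain eye; grain grey; grain park; park grain

Bigram counts meeting the condition (at least 2 times):
  eye grain: 2
  grain eye: 2
  grain grey: 2
  grain park: 2
  park grain: 2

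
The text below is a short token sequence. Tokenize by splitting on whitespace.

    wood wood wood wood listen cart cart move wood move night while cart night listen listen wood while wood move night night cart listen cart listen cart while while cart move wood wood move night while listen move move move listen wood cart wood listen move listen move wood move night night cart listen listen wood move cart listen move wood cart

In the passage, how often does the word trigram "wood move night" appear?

4

Scanning the 60 overlapping trigram windows for "wood move night":
  position 9–11: wood move night
  position 19–21: wood move night
  position 33–35: wood move night
  position 49–51: wood move night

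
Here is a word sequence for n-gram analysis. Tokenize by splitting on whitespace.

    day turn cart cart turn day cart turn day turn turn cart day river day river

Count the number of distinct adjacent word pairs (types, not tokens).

16 tokens → 15 bigram windows in total.
Repeated bigrams (each contributes count−1 duplicates):
  cart turn: 2
  day river: 2
  day turn: 2
  turn cart: 2
  turn day: 2
5 duplicate windows → 15 − 5 = 10 distinct.

10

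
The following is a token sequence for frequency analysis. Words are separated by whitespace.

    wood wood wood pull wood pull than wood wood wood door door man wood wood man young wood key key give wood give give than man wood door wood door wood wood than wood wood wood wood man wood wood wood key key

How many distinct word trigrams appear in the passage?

32

43 tokens → 41 trigram windows in total.
Repeated trigrams (each contributes count−1 duplicates):
  wood wood wood: 5
  man wood wood: 2
  than wood wood: 2
  wood door wood: 2
  wood key key: 2
  wood wood man: 2
9 duplicate windows → 41 − 9 = 32 distinct.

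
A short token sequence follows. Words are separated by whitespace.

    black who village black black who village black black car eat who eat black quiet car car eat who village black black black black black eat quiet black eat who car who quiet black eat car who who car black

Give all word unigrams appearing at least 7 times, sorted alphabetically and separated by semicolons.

black; who

Unigram counts meeting the condition (at least 7 times):
  black: 14
  who: 8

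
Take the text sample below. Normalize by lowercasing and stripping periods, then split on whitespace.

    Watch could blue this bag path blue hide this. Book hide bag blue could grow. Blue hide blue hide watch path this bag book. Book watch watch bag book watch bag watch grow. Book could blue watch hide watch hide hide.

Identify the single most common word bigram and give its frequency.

"blue hide", 3 times

Bigram frequencies (highest first):
  blue hide: 3
  could blue: 2
  this bag: 2
  hide watch: 2
  bag book: 2
  book watch: 2
  … (25 more, each ≤ 2)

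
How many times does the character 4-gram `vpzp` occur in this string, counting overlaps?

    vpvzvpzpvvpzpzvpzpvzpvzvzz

3

Sliding a length-4 window over the 26 characters (23 positions):
  position 5–8: vpzp
  position 10–13: vpzp
  position 15–18: vpzp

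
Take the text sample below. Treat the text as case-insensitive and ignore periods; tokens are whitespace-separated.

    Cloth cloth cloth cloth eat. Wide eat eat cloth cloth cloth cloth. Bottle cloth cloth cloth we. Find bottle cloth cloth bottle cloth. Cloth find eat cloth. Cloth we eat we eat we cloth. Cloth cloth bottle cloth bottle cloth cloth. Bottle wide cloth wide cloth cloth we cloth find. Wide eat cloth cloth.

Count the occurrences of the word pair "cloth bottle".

Scanning the 53 overlapping bigram windows for "cloth bottle":
  position 12–13: cloth bottle
  position 21–22: cloth bottle
  position 36–37: cloth bottle
  position 38–39: cloth bottle
  position 41–42: cloth bottle

5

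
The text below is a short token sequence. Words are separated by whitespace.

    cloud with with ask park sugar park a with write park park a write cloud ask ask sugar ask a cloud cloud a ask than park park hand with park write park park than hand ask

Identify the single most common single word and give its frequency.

Unigram frequencies (highest first):
  park: 9
  ask: 6
  cloud: 4
  with: 4
  a: 4
  write: 3
  … (3 more, each ≤ 2)

"park", 9 times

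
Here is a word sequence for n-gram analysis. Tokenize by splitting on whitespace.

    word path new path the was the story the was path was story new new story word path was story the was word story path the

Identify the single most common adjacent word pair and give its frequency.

Bigram frequencies (highest first):
  the was: 3
  word path: 2
  path the: 2
  story the: 2
  path was: 2
  was story: 2
  … (12 more, each ≤ 1)

"the was", 3 times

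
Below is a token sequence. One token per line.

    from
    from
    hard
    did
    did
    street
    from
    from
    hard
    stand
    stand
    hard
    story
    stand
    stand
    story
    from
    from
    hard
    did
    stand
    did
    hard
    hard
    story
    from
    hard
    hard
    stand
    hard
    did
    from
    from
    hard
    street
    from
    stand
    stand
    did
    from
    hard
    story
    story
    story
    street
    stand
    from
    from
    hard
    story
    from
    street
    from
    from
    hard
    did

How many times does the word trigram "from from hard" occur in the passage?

6

Scanning the 54 overlapping trigram windows for "from from hard":
  position 1–3: from from hard
  position 7–9: from from hard
  position 17–19: from from hard
  position 32–34: from from hard
  position 47–49: from from hard
  position 53–55: from from hard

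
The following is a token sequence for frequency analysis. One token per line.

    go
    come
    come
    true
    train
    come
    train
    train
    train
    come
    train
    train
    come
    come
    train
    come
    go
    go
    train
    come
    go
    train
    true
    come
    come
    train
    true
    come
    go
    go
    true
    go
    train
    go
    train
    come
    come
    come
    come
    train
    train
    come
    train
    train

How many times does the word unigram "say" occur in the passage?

Scanning the 44 tokens for "say":
  (none found)

0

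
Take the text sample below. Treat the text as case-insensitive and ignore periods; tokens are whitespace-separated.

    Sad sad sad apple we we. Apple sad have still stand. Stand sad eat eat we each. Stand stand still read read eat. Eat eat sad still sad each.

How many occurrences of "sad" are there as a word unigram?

7

Scanning the 29 tokens for "sad":
  position 1: sad
  position 2: sad
  position 3: sad
  position 8: sad
  position 13: sad
  position 26: sad
  position 28: sad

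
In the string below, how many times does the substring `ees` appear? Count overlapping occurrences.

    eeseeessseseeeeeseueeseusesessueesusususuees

Sliding a length-3 window over the 44 characters (42 positions):
  position 1–3: ees
  position 5–7: ees
  position 15–17: ees
  position 20–22: ees
  position 32–34: ees
  position 42–44: ees

6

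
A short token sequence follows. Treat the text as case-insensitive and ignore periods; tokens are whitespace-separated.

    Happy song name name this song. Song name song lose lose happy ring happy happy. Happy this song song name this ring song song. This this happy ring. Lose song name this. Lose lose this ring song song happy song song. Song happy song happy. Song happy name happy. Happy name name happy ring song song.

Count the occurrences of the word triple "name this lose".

1

Scanning the 54 overlapping trigram windows for "name this lose":
  position 31–33: name this lose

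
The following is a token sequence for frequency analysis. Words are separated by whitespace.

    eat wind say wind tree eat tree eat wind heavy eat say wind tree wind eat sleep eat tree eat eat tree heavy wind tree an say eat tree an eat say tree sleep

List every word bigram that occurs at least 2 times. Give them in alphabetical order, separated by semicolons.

eat say; eat tree; eat wind; say wind; tree an; tree eat; wind tree

Bigram counts meeting the condition (at least 2 times):
  eat say: 2
  eat tree: 4
  eat wind: 2
  say wind: 2
  tree an: 2
  tree eat: 3
  wind tree: 3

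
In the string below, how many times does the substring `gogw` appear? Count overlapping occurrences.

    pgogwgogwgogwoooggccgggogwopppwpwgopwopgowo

4

Sliding a length-4 window over the 43 characters (40 positions):
  position 2–5: gogw
  position 6–9: gogw
  position 10–13: gogw
  position 23–26: gogw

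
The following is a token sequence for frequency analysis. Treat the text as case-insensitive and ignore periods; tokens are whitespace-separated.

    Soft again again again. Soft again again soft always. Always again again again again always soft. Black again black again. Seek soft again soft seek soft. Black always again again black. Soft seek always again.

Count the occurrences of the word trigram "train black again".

0

Scanning the 33 overlapping trigram windows for "train black again":
  (none found)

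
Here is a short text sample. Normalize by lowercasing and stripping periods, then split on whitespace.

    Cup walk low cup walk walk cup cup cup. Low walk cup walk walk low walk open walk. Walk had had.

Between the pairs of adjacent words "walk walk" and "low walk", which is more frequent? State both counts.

"walk walk": 3 occurrences
"low walk": 2 occurrences

"walk walk" (3 vs 2)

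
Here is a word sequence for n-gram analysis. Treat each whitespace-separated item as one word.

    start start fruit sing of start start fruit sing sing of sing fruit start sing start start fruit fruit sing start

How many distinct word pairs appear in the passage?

12

21 tokens → 20 bigram windows in total.
Repeated bigrams (each contributes count−1 duplicates):
  fruit sing: 3
  start fruit: 3
  start start: 3
  sing of: 2
  sing start: 2
8 duplicate windows → 20 − 8 = 12 distinct.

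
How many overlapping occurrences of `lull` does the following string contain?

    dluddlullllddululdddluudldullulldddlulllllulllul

4

Sliding a length-4 window over the 48 characters (45 positions):
  position 6–9: lull
  position 29–32: lull
  position 36–39: lull
  position 42–45: lull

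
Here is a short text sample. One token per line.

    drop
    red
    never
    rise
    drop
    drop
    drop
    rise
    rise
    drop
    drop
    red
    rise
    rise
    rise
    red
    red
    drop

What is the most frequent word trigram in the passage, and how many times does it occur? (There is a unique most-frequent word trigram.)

"rise drop drop", 2 times

Trigram frequencies (highest first):
  rise drop drop: 2
  drop red never: 1
  red never rise: 1
  never rise drop: 1
  drop drop drop: 1
  drop drop rise: 1
  … (9 more, each ≤ 1)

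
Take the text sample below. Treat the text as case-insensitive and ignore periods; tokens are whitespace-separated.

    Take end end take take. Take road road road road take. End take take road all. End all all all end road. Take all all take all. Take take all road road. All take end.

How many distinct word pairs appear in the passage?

15

35 tokens → 34 bigram windows in total.
Repeated bigrams (each contributes count−1 duplicates):
  road road: 4
  take take: 4
  all all: 3
  all take: 3
  take all: 3
  take end: 3
  all end: 2
  end take: 2
  … (3 more repeated)
19 duplicate windows → 34 − 19 = 15 distinct.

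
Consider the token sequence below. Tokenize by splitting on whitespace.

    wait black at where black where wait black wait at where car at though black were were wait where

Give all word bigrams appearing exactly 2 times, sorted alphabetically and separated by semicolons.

Bigram counts meeting the condition (exactly 2 times):
  at where: 2
  wait black: 2

at where; wait black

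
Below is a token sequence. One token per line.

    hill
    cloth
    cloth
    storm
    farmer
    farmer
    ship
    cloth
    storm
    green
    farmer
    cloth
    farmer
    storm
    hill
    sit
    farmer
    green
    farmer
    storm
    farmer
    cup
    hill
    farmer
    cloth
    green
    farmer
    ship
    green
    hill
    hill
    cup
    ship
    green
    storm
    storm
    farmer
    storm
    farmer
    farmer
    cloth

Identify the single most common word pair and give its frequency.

Bigram frequencies (highest first):
  storm farmer: 4
  green farmer: 3
  farmer cloth: 3
  farmer storm: 3
  cloth storm: 2
  farmer farmer: 2
  … (21 more, each ≤ 2)

"storm farmer", 4 times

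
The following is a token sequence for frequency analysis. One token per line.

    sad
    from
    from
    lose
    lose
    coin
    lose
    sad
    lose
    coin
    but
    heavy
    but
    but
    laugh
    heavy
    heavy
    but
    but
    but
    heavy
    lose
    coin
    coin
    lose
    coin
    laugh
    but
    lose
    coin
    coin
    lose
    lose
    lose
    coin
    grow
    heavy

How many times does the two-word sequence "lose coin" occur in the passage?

6

Scanning the 36 overlapping bigram windows for "lose coin":
  position 5–6: lose coin
  position 9–10: lose coin
  position 22–23: lose coin
  position 25–26: lose coin
  position 29–30: lose coin
  position 34–35: lose coin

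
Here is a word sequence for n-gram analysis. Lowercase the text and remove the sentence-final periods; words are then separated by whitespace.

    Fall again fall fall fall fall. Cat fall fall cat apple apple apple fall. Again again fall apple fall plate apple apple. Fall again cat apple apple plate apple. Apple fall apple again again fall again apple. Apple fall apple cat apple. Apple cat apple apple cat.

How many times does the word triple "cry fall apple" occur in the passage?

0

Scanning the 45 overlapping trigram windows for "cry fall apple":
  (none found)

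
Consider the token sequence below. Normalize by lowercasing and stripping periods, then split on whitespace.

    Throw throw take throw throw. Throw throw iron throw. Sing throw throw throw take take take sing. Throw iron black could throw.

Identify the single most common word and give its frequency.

"throw", 12 times

Unigram frequencies (highest first):
  throw: 12
  take: 4
  iron: 2
  sing: 2
  black: 1
  could: 1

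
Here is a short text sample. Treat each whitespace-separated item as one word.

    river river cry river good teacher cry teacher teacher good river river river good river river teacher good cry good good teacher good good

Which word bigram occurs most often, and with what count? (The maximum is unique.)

"river river", 4 times

Bigram frequencies (highest first):
  river river: 4
  teacher good: 3
  river good: 2
  good teacher: 2
  good river: 2
  good good: 2
  … (8 more, each ≤ 1)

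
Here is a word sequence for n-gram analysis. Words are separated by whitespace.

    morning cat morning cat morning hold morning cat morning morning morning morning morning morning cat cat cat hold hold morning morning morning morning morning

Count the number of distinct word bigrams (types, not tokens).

8

24 tokens → 23 bigram windows in total.
Repeated bigrams (each contributes count−1 duplicates):
  morning morning: 9
  morning cat: 4
  cat morning: 3
  cat cat: 2
  hold morning: 2
15 duplicate windows → 23 − 15 = 8 distinct.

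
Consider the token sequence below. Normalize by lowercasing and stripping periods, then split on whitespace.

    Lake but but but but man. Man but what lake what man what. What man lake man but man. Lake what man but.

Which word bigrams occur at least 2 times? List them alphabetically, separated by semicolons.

but but; but man; lake what; man but; man lake; what man

Bigram counts meeting the condition (at least 2 times):
  but but: 3
  but man: 2
  lake what: 2
  man but: 3
  man lake: 2
  what man: 3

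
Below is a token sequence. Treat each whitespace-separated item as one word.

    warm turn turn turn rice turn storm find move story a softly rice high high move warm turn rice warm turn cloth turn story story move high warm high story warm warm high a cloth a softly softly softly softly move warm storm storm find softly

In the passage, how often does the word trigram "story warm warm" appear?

Scanning the 44 overlapping trigram windows for "story warm warm":
  position 30–32: story warm warm

1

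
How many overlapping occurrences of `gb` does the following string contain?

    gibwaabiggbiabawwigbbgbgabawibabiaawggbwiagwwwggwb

4

Sliding a length-2 window over the 50 characters (49 positions):
  position 10–11: gb
  position 19–20: gb
  position 22–23: gb
  position 38–39: gb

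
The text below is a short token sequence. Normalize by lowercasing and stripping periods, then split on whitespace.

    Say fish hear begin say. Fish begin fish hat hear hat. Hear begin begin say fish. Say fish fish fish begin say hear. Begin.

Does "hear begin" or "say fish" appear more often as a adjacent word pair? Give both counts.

"hear begin": 3 occurrences
"say fish": 4 occurrences

"say fish" (4 vs 3)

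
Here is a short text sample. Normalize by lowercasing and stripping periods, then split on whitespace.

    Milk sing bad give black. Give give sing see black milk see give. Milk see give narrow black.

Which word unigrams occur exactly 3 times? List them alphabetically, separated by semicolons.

black; milk; see

Unigram counts meeting the condition (exactly 3 times):
  black: 3
  milk: 3
  see: 3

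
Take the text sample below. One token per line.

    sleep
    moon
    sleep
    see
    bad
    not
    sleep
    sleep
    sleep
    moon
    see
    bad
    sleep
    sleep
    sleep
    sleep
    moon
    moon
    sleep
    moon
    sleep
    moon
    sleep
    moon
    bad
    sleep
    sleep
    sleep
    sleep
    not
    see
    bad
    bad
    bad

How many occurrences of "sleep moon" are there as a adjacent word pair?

Scanning the 33 overlapping bigram windows for "sleep moon":
  position 1–2: sleep moon
  position 9–10: sleep moon
  position 16–17: sleep moon
  position 19–20: sleep moon
  position 21–22: sleep moon
  position 23–24: sleep moon

6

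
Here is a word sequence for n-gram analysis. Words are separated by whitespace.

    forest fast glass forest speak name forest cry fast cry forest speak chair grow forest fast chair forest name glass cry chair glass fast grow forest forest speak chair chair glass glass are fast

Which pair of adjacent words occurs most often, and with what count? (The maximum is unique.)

"forest speak", 3 times

Bigram frequencies (highest first):
  forest speak: 3
  forest fast: 2
  speak chair: 2
  grow forest: 2
  chair glass: 2
  fast glass: 1
  … (21 more, each ≤ 1)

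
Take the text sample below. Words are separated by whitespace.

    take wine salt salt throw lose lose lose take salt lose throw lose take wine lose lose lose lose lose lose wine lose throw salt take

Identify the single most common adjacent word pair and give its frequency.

"lose lose", 7 times

Bigram frequencies (highest first):
  lose lose: 7
  take wine: 2
  throw lose: 2
  lose take: 2
  lose throw: 2
  wine lose: 2
  … (8 more, each ≤ 1)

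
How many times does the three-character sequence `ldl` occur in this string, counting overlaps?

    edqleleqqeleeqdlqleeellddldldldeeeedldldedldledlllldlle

Sliding a length-3 window over the 55 characters (53 positions):
  position 26–28: ldl
  position 28–30: ldl
  position 37–39: ldl
  position 43–45: ldl
  position 51–53: ldl

5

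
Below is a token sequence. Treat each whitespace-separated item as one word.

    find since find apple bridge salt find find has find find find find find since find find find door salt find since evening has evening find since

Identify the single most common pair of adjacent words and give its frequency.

Bigram frequencies (highest first):
  find find: 7
  find since: 4
  since find: 2
  salt find: 2
  find apple: 1
  apple bridge: 1
  … (9 more, each ≤ 1)

"find find", 7 times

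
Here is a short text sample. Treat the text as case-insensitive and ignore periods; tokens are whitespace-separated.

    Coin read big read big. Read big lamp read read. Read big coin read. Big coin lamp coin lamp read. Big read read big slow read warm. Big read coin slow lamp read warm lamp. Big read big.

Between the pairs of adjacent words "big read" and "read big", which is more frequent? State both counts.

"read big" (8 vs 5)

"big read": 5 occurrences
"read big": 8 occurrences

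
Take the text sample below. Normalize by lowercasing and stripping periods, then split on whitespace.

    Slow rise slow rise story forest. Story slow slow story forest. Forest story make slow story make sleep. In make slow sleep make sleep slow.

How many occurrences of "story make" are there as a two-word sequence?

Scanning the 24 overlapping bigram windows for "story make":
  position 13–14: story make
  position 16–17: story make

2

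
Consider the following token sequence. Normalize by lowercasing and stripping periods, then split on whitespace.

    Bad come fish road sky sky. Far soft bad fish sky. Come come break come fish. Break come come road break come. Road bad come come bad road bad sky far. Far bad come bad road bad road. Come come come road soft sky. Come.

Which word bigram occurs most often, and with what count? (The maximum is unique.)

Bigram frequencies (highest first):
  come come: 5
  bad come: 3
  break come: 3
  come road: 3
  road bad: 3
  bad road: 3
  … (20 more, each ≤ 2)

"come come", 5 times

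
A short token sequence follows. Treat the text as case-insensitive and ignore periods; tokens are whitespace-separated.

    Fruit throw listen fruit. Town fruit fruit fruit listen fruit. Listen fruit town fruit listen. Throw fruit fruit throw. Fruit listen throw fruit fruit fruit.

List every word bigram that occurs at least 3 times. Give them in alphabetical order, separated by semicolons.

fruit fruit; fruit listen; listen fruit; throw fruit

Bigram counts meeting the condition (at least 3 times):
  fruit fruit: 5
  fruit listen: 4
  listen fruit: 3
  throw fruit: 3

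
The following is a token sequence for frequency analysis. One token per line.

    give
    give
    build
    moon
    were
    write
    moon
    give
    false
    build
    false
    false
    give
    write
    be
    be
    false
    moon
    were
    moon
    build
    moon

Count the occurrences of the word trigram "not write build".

0

Scanning the 20 overlapping trigram windows for "not write build":
  (none found)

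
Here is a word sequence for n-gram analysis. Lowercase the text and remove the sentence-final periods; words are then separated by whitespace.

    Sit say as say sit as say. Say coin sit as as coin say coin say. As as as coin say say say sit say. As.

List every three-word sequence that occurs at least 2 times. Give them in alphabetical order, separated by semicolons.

Trigram counts meeting the condition (at least 2 times):
  as as coin: 2
  as coin say: 2
  sit say as: 2

as as coin; as coin say; sit say as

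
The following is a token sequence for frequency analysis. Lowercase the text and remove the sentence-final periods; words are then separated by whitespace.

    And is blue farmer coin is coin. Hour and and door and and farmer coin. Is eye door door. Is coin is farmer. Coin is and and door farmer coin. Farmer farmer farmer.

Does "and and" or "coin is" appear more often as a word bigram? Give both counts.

"coin is" (4 vs 3)

"and and": 3 occurrences
"coin is": 4 occurrences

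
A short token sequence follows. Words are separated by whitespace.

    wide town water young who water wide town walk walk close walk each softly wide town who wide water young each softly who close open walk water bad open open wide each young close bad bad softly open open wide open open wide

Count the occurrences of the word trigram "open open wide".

Scanning the 41 overlapping trigram windows for "open open wide":
  position 29–31: open open wide
  position 38–40: open open wide
  position 41–43: open open wide

3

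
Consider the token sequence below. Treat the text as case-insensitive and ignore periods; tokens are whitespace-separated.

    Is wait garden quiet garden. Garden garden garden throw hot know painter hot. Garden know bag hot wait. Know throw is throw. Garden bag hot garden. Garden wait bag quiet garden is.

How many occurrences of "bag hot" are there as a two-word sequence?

Scanning the 31 overlapping bigram windows for "bag hot":
  position 16–17: bag hot
  position 24–25: bag hot

2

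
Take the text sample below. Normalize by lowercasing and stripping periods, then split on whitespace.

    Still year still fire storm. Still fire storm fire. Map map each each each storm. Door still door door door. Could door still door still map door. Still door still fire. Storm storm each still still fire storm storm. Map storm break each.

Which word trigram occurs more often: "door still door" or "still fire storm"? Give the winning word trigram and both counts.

"still fire storm" (4 vs 3)

"door still door": 3 occurrences
"still fire storm": 4 occurrences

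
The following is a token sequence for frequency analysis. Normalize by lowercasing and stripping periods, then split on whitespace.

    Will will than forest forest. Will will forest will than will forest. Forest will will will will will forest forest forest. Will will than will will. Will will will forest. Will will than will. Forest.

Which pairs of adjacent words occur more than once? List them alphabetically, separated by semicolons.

Bigram counts meeting the condition (more than once):
  forest forest: 4
  forest will: 5
  than will: 3
  will forest: 5
  will than: 4
  will will: 12

forest forest; forest will; than will; will forest; will than; will will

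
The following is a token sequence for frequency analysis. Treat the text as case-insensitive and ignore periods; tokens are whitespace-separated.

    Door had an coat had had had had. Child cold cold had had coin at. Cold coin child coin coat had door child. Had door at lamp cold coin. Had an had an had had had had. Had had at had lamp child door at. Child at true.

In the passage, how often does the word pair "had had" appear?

Scanning the 47 overlapping bigram windows for "had had":
  position 5–6: had had
  position 6–7: had had
  position 7–8: had had
  position 12–13: had had
  position 34–35: had had
  position 35–36: had had
  position 36–37: had had
  position 37–38: had had
  position 38–39: had had

9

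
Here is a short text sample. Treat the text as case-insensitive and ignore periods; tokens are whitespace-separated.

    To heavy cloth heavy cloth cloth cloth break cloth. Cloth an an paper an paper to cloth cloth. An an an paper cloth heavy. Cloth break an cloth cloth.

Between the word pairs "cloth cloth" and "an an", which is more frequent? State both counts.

"cloth cloth": 5 occurrences
"an an": 3 occurrences

"cloth cloth" (5 vs 3)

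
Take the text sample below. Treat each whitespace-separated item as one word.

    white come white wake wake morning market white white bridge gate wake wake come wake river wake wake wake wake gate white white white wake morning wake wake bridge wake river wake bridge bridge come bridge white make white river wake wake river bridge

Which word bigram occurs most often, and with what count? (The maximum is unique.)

"wake wake", 7 times

Bigram frequencies (highest first):
  wake wake: 7
  white white: 3
  wake river: 3
  river wake: 3
  white wake: 2
  wake morning: 2
  … (22 more, each ≤ 2)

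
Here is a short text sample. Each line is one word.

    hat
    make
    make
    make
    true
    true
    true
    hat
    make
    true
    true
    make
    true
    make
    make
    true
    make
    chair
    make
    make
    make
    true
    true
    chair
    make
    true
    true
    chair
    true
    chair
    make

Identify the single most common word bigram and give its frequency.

Bigram frequencies (highest first):
  make true: 6
  make make: 5
  true true: 5
  true make: 3
  chair make: 3
  true chair: 3
  … (4 more, each ≤ 2)

"make true", 6 times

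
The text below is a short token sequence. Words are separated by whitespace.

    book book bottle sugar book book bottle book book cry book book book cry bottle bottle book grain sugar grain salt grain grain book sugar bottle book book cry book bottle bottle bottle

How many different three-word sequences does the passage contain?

26

33 tokens → 31 trigram windows in total.
Repeated trigrams (each contributes count−1 duplicates):
  book book cry: 3
  book book bottle: 2
  book cry book: 2
  bottle book book: 2
5 duplicate windows → 31 − 5 = 26 distinct.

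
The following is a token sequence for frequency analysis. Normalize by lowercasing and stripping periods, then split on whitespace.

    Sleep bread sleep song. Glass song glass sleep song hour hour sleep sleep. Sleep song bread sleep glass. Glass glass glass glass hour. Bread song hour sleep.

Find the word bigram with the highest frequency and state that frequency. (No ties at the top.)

Bigram frequencies (highest first):
  glass glass: 4
  sleep song: 3
  bread sleep: 2
  song glass: 2
  song hour: 2
  hour sleep: 2
  … (10 more, each ≤ 2)

"glass glass", 4 times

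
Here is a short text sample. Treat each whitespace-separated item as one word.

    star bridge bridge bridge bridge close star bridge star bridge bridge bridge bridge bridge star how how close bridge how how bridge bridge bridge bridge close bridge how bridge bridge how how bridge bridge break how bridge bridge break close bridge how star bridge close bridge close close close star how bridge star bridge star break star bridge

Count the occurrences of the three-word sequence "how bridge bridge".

4

Scanning the 56 overlapping trigram windows for "how bridge bridge":
  position 21–23: how bridge bridge
  position 28–30: how bridge bridge
  position 32–34: how bridge bridge
  position 36–38: how bridge bridge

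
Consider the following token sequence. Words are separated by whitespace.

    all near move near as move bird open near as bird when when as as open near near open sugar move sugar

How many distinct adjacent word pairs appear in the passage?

19

22 tokens → 21 bigram windows in total.
Repeated bigrams (each contributes count−1 duplicates):
  near as: 2
  open near: 2
2 duplicate windows → 21 − 2 = 19 distinct.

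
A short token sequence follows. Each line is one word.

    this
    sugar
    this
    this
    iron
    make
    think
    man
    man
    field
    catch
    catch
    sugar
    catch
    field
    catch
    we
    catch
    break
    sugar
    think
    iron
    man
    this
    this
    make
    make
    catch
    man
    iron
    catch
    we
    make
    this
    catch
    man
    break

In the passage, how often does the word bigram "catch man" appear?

2

Scanning the 36 overlapping bigram windows for "catch man":
  position 28–29: catch man
  position 35–36: catch man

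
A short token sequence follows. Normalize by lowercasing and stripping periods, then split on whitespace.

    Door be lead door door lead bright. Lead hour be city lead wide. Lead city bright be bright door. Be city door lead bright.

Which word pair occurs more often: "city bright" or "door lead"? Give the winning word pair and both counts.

"city bright": 1 occurrence
"door lead": 2 occurrences

"door lead" (2 vs 1)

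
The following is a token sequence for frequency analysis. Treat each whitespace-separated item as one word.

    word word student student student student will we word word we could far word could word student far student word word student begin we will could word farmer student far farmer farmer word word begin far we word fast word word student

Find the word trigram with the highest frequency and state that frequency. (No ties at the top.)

"word word student", 3 times

Trigram frequencies (highest first):
  word word student: 3
  student student student: 2
  word student student: 1
  student student will: 1
  student will we: 1
  will we word: 1
  … (31 more, each ≤ 1)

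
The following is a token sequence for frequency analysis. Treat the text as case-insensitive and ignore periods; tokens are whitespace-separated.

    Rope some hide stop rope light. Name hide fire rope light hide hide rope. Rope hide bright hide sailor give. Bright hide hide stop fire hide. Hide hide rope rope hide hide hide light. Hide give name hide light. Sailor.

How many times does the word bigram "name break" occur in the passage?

Scanning the 39 overlapping bigram windows for "name break":
  (none found)

0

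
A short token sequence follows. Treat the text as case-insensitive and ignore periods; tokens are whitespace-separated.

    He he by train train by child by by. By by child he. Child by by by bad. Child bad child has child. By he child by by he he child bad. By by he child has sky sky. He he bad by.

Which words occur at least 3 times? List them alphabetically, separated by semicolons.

Unigram counts meeting the condition (at least 3 times):
  bad: 4
  by: 15
  child: 9
  he: 9

bad; by; child; he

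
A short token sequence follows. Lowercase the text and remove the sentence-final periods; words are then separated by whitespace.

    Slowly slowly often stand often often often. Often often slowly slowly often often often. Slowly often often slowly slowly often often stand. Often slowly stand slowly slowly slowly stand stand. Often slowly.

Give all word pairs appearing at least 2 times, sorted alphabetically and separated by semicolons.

Bigram counts meeting the condition (at least 2 times):
  often often: 8
  often slowly: 5
  often stand: 2
  slowly often: 4
  slowly slowly: 5
  slowly stand: 2
  stand often: 3

often often; often slowly; often stand; slowly often; slowly slowly; slowly stand; stand often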